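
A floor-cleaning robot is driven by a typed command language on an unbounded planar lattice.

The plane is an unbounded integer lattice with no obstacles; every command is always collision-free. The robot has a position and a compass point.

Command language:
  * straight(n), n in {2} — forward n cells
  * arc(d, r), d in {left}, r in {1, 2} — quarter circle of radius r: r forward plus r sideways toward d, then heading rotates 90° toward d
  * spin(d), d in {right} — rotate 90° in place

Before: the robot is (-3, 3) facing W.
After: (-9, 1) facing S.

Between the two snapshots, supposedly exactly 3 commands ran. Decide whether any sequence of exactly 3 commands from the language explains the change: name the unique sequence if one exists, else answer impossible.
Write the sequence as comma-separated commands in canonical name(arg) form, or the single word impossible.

key: position moved to (-9,1) AND the heading swung to S — translation plus rotation needed
start: (-3, 3) facing W
[1] after straight(2): (-5, 3) facing W
[2] after straight(2): (-7, 3) facing W
[3] after arc(left, 2): (-9, 1) facing S
uniquely the one of 64 3-step routes that fits.

straight(2), straight(2), arc(left, 2)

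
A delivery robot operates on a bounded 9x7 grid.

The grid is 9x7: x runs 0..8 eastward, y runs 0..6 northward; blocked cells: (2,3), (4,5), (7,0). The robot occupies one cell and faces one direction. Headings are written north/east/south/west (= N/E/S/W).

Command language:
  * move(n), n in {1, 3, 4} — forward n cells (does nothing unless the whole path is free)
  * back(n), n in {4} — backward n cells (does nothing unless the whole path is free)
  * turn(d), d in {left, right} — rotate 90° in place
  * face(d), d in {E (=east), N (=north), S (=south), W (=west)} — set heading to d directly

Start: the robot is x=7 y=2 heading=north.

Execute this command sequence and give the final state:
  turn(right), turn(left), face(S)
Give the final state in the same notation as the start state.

x=7 y=2 heading=south

t0: x=7 y=2 heading=north
1. turn(right) → x=7 y=2 heading=east
2. turn(left) → x=7 y=2 heading=north
3. face(S) → x=7 y=2 heading=south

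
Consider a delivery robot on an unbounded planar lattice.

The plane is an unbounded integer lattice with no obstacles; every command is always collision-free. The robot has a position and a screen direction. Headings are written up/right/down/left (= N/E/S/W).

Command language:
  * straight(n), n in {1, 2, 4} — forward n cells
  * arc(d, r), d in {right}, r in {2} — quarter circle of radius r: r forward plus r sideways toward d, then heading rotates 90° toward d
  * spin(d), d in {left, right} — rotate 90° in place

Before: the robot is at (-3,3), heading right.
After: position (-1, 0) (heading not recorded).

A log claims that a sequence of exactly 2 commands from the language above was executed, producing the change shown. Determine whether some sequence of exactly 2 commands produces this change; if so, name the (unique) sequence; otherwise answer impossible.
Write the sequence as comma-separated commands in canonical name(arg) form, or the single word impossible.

arc(right, 2), straight(1)

key: order matters: swapping arc(right, 2) and straight(1) lands elsewhere
begin: at (-3,3), heading right
t=1 arc(right, 2) ⇒ at (-1,1), heading down
t=2 straight(1) ⇒ at (-1,0), heading down
all 36 alternatives checked — unique.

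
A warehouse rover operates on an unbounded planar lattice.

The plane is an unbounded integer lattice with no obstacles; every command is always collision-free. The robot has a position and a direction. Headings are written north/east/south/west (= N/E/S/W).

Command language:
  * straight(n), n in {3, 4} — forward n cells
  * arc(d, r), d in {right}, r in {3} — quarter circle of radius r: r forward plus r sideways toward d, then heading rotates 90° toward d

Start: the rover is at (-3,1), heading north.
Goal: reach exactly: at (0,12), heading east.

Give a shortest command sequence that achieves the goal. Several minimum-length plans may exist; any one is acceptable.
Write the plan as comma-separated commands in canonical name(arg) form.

straight(4), straight(4), arc(right, 3)

begin: at (-3,1), heading north
[1] after straight(4): at (-3,5), heading north
[2] after straight(4): at (-3,9), heading north
[3] after arc(right, 3): at (0,12), heading east
nothing shorter than 3 reaches the goal.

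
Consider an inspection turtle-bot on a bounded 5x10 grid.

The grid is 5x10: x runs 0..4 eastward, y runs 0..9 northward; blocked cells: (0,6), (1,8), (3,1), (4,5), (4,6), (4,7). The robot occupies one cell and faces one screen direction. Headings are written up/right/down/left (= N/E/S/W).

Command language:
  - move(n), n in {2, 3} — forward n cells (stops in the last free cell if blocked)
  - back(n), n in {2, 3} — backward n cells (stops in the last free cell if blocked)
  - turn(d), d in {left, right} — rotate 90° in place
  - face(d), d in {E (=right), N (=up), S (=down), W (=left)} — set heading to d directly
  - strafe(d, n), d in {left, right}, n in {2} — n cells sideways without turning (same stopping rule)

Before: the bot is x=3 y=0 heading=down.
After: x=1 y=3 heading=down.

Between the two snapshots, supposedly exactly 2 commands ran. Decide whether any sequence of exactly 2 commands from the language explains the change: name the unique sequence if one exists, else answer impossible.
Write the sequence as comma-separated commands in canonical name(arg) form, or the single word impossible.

strafe(right, 2), back(3)

key: heading stays S — no command in the sequence turns
t0: x=3 y=0 heading=down
1. strafe(right, 2) → x=1 y=0 heading=down
2. back(3) → x=1 y=3 heading=down
no other 2-command option fits: unique.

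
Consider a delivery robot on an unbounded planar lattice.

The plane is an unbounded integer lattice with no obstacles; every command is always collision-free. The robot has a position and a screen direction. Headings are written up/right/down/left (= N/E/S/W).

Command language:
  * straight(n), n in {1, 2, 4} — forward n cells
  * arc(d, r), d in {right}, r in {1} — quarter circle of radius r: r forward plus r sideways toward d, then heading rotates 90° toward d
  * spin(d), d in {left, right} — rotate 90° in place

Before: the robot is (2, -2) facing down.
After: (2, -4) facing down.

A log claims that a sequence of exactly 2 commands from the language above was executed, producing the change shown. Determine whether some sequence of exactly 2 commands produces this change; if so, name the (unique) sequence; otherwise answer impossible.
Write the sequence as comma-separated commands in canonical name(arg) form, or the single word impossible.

straight(1), straight(1)

key: still facing S at the end — nothing in the sequence rotates
from: (2, -2) facing down
step 1 (straight(1)): (2, -3) facing down
step 2 (straight(1)): (2, -4) facing down
all 36 alternatives checked — unique.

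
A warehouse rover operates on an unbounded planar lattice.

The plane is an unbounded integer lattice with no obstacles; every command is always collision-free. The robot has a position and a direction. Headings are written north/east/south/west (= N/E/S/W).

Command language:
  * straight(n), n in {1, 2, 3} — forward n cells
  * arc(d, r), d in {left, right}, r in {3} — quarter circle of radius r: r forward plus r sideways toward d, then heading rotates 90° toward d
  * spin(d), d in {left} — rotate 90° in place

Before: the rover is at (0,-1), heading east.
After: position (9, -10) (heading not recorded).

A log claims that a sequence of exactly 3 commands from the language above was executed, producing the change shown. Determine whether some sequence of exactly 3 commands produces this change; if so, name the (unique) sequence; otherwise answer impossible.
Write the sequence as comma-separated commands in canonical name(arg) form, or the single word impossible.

start: at (0,-1), heading east
t=1 arc(right, 3) ⇒ at (3,-4), heading south
t=2 arc(left, 3) ⇒ at (6,-7), heading east
t=3 arc(right, 3) ⇒ at (9,-10), heading south
all 216 alternatives checked — unique.

arc(right, 3), arc(left, 3), arc(right, 3)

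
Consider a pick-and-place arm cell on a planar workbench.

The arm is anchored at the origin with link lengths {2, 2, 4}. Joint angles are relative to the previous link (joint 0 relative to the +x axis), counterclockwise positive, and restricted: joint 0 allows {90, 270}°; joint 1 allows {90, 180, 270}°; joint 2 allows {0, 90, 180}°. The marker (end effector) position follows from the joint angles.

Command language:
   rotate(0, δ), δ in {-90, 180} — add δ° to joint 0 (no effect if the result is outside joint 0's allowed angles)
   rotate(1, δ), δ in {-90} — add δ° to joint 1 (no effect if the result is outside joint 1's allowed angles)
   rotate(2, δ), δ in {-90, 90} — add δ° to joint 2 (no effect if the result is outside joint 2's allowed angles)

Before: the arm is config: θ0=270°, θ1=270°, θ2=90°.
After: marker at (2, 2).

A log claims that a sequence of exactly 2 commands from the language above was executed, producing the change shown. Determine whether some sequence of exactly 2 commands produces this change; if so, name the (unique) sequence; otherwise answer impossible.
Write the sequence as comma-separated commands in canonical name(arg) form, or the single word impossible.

start: config: θ0=270°, θ1=270°, θ2=90°
1. rotate(1, -90) → config: θ0=270°, θ1=180°, θ2=90°
2. rotate(1, -90) → config: θ0=270°, θ1=90°, θ2=90°
all 25 alternatives checked — unique.

rotate(1, -90), rotate(1, -90)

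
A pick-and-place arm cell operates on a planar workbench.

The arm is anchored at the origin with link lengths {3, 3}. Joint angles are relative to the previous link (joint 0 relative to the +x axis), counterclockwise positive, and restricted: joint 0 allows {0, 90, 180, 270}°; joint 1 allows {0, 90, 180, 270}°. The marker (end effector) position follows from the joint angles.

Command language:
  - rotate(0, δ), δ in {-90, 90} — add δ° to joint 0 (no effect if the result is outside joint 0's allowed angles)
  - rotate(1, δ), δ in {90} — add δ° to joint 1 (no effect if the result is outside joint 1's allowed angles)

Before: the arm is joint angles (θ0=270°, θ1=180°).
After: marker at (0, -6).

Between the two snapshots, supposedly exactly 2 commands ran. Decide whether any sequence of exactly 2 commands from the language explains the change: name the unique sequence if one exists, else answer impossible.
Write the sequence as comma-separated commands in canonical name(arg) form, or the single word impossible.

begin: joint angles (θ0=270°, θ1=180°)
[1] after rotate(1, 90): joint angles (θ0=270°, θ1=270°)
[2] after rotate(1, 90): joint angles (θ0=270°, θ1=0°)
uniquely the one of 9 2-step routes that fits.

rotate(1, 90), rotate(1, 90)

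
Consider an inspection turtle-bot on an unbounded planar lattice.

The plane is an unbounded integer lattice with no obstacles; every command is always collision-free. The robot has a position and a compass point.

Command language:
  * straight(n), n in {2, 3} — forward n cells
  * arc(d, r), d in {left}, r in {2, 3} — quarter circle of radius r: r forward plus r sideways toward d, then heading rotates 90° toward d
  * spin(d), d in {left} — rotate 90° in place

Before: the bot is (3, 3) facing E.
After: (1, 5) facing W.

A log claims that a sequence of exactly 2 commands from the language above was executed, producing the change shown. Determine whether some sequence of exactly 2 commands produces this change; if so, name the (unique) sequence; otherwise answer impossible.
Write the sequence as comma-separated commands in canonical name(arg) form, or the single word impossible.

key: running arc(left, 2) before spin(left) would end elsewhere — order is forced
begin: (3, 3) facing E
t=1 spin(left) ⇒ (3, 3) facing N
t=2 arc(left, 2) ⇒ (1, 5) facing W
no rival 2-sequence matches.

spin(left), arc(left, 2)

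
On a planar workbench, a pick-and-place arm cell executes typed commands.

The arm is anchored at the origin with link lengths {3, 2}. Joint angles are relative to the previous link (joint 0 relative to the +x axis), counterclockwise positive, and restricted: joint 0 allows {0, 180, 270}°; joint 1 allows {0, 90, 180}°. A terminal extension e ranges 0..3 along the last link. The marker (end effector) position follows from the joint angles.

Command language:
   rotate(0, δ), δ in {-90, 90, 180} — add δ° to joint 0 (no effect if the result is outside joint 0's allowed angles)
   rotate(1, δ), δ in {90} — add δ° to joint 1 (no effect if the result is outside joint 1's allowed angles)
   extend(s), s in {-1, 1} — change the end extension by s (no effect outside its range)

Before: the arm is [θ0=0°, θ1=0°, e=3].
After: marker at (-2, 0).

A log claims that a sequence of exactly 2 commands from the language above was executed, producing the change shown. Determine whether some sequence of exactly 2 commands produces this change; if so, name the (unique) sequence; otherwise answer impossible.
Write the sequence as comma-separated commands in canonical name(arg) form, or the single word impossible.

rotate(1, 90), rotate(1, 90)

start: [θ0=0°, θ1=0°, e=3]
t=1 rotate(1, 90) ⇒ [θ0=0°, θ1=90°, e=3]
t=2 rotate(1, 90) ⇒ [θ0=0°, θ1=180°, e=3]
no rival 2-sequence matches.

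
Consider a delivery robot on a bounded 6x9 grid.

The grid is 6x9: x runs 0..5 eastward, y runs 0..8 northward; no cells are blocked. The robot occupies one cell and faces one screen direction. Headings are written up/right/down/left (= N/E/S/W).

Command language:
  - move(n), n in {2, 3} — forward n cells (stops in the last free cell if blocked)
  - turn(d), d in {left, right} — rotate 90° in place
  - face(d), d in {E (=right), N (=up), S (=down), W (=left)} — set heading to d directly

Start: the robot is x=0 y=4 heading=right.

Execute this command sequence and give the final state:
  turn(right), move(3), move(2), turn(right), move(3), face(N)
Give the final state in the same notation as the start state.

t0: x=0 y=4 heading=right
1. turn(right) → x=0 y=4 heading=down
2. move(3) → x=0 y=1 heading=down
3. move(2) → x=0 y=0 heading=down
4. turn(right) → x=0 y=0 heading=left
5. move(3) → x=0 y=0 heading=left
6. face(N) → x=0 y=0 heading=up

x=0 y=0 heading=up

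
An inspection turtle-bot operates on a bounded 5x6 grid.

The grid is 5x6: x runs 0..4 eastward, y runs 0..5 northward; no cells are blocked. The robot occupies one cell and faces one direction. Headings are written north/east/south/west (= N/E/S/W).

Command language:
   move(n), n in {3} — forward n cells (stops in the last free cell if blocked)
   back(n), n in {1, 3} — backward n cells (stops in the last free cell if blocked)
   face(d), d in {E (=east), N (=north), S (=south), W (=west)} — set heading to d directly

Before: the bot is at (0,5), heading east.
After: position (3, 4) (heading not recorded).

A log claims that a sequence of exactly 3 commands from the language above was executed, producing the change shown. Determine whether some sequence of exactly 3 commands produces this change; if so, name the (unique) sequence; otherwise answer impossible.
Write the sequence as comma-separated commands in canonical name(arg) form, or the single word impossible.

move(3), face(N), back(1)

key: running back(1) before move(3) would end elsewhere — order is forced
start: at (0,5), heading east
t=1 move(3) ⇒ at (3,5), heading east
t=2 face(N) ⇒ at (3,5), heading north
t=3 back(1) ⇒ at (3,4), heading north
no rival 3-sequence matches.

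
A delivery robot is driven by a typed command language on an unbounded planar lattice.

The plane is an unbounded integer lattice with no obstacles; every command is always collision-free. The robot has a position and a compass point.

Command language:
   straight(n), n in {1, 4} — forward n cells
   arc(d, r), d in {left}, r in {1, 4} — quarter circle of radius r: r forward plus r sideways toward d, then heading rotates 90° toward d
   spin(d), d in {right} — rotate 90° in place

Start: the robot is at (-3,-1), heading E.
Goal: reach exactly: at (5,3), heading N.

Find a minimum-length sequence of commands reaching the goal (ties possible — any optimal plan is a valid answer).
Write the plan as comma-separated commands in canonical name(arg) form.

t0: at (-3,-1), heading E
[1] after straight(4): at (1,-1), heading E
[2] after arc(left, 4): at (5,3), heading N
no 1-step plan works, so 2 is optimal.

straight(4), arc(left, 4)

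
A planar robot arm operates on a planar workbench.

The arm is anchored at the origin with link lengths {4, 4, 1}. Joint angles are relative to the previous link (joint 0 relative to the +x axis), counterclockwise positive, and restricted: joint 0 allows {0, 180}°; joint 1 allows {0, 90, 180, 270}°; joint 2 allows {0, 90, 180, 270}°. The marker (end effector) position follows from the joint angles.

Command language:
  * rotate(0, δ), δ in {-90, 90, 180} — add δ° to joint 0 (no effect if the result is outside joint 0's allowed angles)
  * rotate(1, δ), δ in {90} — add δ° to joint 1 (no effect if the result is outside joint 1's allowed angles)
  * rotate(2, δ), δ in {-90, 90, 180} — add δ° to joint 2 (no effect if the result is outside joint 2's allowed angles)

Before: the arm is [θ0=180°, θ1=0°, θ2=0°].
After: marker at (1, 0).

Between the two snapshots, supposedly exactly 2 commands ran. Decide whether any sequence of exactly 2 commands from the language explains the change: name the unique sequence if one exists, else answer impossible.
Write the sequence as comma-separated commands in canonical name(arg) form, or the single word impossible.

rotate(1, 90), rotate(1, 90)

initial: [θ0=180°, θ1=0°, θ2=0°]
[1] after rotate(1, 90): [θ0=180°, θ1=90°, θ2=0°]
[2] after rotate(1, 90): [θ0=180°, θ1=180°, θ2=0°]
all 49 alternatives checked — unique.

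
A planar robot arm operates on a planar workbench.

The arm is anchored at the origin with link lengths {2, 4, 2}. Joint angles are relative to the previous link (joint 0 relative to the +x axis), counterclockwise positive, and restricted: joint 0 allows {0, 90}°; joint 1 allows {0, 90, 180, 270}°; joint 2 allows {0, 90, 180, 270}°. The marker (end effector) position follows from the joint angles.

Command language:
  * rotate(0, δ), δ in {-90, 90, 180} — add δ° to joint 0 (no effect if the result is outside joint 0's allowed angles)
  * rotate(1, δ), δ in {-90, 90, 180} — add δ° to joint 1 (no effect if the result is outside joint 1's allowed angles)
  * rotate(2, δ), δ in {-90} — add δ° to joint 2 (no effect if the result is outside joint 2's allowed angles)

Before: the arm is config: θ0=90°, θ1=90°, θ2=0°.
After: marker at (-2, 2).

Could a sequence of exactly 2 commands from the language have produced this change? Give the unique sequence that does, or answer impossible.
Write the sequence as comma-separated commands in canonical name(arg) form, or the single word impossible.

initial: config: θ0=90°, θ1=90°, θ2=0°
t=1 rotate(2, -90) ⇒ config: θ0=90°, θ1=90°, θ2=270°
t=2 rotate(2, -90) ⇒ config: θ0=90°, θ1=90°, θ2=180°
no rival 2-sequence matches.

rotate(2, -90), rotate(2, -90)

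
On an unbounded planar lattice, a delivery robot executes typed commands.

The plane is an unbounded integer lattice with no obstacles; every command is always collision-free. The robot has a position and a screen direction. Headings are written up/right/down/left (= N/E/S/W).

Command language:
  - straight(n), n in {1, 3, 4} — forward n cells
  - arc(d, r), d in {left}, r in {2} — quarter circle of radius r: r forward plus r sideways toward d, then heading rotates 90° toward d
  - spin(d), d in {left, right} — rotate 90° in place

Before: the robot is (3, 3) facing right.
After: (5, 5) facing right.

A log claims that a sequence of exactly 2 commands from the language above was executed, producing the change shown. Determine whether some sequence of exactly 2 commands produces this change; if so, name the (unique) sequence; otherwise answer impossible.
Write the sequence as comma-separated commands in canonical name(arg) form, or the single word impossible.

key: order matters: swapping arc(left, 2) and spin(right) lands elsewhere
begin: (3, 3) facing right
t=1 arc(left, 2) ⇒ (5, 5) facing up
t=2 spin(right) ⇒ (5, 5) facing right
no other 2-command option fits: unique.

arc(left, 2), spin(right)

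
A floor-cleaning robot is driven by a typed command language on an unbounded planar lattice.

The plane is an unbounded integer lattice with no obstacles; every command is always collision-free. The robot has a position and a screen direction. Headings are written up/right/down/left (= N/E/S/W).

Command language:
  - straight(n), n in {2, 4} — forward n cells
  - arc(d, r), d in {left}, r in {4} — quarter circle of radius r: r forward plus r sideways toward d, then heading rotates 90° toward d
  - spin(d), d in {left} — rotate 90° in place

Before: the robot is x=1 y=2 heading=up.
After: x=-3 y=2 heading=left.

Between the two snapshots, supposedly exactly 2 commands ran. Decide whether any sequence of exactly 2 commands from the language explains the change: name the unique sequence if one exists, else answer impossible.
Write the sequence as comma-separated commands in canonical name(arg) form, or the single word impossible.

spin(left), straight(4)

key: cell and facing (now W) both changed — the 2 commands mix motion and turning
start: x=1 y=2 heading=up
t=1 spin(left) ⇒ x=1 y=2 heading=left
t=2 straight(4) ⇒ x=-3 y=2 heading=left
uniquely the one of 16 2-step routes that fits.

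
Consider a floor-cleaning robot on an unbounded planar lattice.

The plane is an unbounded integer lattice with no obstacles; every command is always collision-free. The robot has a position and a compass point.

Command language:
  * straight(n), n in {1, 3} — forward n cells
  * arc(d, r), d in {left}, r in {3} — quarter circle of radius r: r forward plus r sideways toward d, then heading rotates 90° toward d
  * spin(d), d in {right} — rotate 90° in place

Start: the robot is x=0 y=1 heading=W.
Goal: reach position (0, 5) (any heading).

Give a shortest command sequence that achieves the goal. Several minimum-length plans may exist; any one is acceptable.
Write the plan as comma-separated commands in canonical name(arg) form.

spin(right), straight(1), straight(3)

t0: x=0 y=1 heading=W
[1] after spin(right): x=0 y=1 heading=N
[2] after straight(1): x=0 y=2 heading=N
[3] after straight(3): x=0 y=5 heading=N
nothing shorter than 3 reaches the goal.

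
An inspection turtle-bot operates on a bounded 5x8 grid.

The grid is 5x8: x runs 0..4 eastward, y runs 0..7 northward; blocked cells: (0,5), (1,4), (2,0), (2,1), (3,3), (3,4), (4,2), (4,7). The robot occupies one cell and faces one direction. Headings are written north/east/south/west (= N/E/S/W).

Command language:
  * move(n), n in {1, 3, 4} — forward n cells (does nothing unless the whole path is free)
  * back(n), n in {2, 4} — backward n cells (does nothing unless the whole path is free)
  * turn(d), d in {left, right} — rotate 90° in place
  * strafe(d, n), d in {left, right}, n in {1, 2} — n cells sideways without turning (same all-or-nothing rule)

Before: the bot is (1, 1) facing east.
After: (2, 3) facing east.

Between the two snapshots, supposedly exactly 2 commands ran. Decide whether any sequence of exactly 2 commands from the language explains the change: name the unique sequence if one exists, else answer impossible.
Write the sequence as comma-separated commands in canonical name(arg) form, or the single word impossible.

strafe(left, 2), move(1)

key: heading stays E — no command in the sequence turns
start: (1, 1) facing east
[1] after strafe(left, 2): (1, 3) facing east
[2] after move(1): (2, 3) facing east
uniquely the one of 121 2-step routes that fits.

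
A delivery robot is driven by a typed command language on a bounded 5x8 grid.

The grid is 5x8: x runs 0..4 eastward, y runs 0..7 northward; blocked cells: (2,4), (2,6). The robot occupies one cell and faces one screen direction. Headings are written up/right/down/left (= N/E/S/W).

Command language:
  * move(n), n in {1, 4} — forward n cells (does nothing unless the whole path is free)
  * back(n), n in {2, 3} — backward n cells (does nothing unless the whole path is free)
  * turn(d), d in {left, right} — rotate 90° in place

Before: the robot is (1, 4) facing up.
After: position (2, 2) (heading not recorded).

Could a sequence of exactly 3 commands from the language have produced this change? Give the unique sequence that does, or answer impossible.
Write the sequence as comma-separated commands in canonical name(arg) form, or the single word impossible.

key: running move(1) before back(2) would end elsewhere — order is forced
initial: (1, 4) facing up
[1] after back(2): (1, 2) facing up
[2] after turn(right): (1, 2) facing right
[3] after move(1): (2, 2) facing right
all 216 alternatives checked — unique.

back(2), turn(right), move(1)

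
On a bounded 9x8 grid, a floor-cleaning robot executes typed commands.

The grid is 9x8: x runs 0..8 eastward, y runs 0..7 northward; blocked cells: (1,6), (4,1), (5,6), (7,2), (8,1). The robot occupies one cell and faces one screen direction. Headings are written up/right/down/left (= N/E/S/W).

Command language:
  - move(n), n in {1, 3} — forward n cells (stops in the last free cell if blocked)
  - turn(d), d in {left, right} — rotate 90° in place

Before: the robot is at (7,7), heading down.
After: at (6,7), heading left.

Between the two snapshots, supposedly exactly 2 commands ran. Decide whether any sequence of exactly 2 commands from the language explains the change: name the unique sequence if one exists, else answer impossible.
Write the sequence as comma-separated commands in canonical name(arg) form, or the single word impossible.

turn(right), move(1)

key: position moved to (6,7) AND the heading swung to W — translation plus rotation needed
t0: at (7,7), heading down
1. turn(right) → at (7,7), heading left
2. move(1) → at (6,7), heading left
all 16 alternatives checked — unique.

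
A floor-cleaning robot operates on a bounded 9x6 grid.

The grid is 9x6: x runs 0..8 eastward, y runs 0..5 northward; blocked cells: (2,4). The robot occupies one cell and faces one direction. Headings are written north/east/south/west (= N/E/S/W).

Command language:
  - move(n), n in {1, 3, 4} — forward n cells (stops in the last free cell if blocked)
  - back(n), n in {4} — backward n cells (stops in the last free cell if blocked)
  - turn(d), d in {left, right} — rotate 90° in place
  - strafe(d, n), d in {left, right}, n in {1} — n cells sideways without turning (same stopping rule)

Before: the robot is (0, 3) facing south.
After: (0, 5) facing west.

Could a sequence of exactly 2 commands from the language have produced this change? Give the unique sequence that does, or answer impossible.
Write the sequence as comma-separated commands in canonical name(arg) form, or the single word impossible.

key: back(4) runs into the grid edge before its full distance
from: (0, 3) facing south
t=1 back(4) ⇒ (0, 5) facing south
t=2 turn(right) ⇒ (0, 5) facing west
no other 2-command option fits: unique.

back(4), turn(right)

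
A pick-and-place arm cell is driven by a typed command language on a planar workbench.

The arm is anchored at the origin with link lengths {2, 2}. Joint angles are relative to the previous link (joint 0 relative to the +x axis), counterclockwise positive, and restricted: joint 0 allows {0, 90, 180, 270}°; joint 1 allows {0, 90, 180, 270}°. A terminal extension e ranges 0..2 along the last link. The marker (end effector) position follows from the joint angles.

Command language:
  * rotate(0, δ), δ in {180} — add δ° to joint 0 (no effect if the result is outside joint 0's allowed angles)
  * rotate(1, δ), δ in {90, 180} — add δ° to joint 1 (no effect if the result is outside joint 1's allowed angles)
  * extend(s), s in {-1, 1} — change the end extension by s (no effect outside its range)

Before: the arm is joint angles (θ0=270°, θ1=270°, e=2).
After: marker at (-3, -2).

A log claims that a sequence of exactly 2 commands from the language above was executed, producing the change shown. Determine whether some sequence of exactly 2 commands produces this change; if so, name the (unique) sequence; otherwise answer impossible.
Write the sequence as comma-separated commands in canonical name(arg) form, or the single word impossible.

key: order matters: swapping extend(1) and extend(-1) lands elsewhere
initial: joint angles (θ0=270°, θ1=270°, e=2)
1. extend(1) → joint angles (θ0=270°, θ1=270°, e=2)
2. extend(-1) → joint angles (θ0=270°, θ1=270°, e=1)
no rival 2-sequence matches.

extend(1), extend(-1)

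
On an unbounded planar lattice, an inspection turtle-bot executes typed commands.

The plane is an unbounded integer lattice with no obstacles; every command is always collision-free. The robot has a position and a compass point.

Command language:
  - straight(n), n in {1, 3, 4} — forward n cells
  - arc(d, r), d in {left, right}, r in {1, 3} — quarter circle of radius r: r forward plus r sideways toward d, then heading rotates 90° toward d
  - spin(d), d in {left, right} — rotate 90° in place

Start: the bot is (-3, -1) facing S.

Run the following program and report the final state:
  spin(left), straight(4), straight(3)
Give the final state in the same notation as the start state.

t0: (-3, -1) facing S
t=1 spin(left) ⇒ (-3, -1) facing E
t=2 straight(4) ⇒ (1, -1) facing E
t=3 straight(3) ⇒ (4, -1) facing E

(4, -1) facing E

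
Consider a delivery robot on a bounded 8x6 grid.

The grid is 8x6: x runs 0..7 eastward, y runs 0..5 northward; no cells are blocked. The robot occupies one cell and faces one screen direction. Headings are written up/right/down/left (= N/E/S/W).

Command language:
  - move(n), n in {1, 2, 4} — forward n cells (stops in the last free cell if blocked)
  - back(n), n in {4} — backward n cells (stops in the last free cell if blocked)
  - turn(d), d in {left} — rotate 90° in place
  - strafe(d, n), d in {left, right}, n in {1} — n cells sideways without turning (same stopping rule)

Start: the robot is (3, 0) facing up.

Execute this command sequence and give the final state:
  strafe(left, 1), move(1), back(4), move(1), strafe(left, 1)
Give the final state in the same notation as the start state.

(1, 1) facing up

initial: (3, 0) facing up
1. strafe(left, 1) → (2, 0) facing up
2. move(1) → (2, 1) facing up
3. back(4) → (2, 0) facing up
4. move(1) → (2, 1) facing up
5. strafe(left, 1) → (1, 1) facing up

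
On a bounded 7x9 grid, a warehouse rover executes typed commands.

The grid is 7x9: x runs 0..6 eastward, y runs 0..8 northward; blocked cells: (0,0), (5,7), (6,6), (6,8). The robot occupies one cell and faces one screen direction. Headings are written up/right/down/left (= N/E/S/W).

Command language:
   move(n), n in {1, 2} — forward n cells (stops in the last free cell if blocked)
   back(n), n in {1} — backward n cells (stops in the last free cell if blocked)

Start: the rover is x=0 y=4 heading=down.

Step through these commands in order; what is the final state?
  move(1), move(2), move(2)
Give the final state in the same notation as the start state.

x=0 y=1 heading=down

initial: x=0 y=4 heading=down
t=1 move(1) ⇒ x=0 y=3 heading=down
t=2 move(2) ⇒ x=0 y=1 heading=down
t=3 move(2) ⇒ x=0 y=1 heading=down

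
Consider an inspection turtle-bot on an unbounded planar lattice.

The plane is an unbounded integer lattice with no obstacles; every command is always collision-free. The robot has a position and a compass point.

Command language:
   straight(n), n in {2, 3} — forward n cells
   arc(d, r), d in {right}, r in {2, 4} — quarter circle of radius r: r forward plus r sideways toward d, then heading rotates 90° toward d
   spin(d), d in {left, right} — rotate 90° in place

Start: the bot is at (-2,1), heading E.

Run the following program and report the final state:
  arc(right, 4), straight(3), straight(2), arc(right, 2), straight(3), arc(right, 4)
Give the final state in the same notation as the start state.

at (-7,-6), heading N

begin: at (-2,1), heading E
step 1 (arc(right, 4)): at (2,-3), heading S
step 2 (straight(3)): at (2,-6), heading S
step 3 (straight(2)): at (2,-8), heading S
step 4 (arc(right, 2)): at (0,-10), heading W
step 5 (straight(3)): at (-3,-10), heading W
step 6 (arc(right, 4)): at (-7,-6), heading N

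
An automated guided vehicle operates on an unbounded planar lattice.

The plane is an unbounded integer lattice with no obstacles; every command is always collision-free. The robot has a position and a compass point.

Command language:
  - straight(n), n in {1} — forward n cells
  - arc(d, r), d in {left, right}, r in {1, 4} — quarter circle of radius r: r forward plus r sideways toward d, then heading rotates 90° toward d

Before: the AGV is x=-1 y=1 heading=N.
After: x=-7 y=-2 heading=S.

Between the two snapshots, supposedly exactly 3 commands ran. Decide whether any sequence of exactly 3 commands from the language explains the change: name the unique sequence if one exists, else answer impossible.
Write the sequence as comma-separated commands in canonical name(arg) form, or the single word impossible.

key: order matters: swapping arc(left, 1) and arc(left, 4) lands elsewhere
t0: x=-1 y=1 heading=N
[1] after arc(left, 1): x=-2 y=2 heading=W
[2] after straight(1): x=-3 y=2 heading=W
[3] after arc(left, 4): x=-7 y=-2 heading=S
no rival 3-sequence matches.

arc(left, 1), straight(1), arc(left, 4)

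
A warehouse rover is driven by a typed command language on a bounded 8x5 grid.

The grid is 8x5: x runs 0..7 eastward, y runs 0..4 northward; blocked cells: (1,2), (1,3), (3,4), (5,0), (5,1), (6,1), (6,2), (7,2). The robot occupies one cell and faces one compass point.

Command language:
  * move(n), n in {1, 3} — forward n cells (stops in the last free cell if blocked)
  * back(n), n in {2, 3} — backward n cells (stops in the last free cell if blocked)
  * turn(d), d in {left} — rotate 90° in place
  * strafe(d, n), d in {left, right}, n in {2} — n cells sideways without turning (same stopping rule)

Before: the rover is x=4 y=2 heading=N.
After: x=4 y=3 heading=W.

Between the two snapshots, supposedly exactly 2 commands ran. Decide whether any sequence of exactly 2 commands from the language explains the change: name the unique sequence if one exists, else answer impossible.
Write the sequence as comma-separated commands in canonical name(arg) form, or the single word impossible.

move(1), turn(left)

key: position moved to (4,3) AND the heading swung to W — translation plus rotation needed
initial: x=4 y=2 heading=N
1. move(1) → x=4 y=3 heading=N
2. turn(left) → x=4 y=3 heading=W
no other 2-command option fits: unique.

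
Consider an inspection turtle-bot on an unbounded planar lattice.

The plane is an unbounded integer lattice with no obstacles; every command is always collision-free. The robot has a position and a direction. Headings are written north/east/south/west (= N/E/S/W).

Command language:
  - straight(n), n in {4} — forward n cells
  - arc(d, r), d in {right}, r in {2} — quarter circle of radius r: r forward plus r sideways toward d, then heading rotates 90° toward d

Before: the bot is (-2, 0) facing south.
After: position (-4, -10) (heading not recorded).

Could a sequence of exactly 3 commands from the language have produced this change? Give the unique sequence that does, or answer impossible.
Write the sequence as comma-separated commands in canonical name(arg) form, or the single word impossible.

straight(4), straight(4), arc(right, 2)

key: order matters: swapping straight(4) and arc(right, 2) lands elsewhere
initial: (-2, 0) facing south
step 1 (straight(4)): (-2, -4) facing south
step 2 (straight(4)): (-2, -8) facing south
step 3 (arc(right, 2)): (-4, -10) facing west
no other 3-command option fits: unique.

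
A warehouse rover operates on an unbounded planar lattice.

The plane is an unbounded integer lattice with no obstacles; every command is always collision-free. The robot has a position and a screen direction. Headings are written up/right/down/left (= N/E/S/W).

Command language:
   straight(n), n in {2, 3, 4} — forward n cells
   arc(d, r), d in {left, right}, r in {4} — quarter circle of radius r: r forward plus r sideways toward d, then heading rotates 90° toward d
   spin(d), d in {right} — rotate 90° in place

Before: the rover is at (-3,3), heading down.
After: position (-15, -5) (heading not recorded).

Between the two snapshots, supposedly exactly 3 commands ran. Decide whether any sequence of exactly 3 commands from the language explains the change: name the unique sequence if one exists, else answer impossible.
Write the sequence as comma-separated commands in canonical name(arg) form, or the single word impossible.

arc(right, 4), straight(4), arc(left, 4)

key: running arc(left, 4) before arc(right, 4) would end elsewhere — order is forced
from: at (-3,3), heading down
[1] after arc(right, 4): at (-7,-1), heading left
[2] after straight(4): at (-11,-1), heading left
[3] after arc(left, 4): at (-15,-5), heading down
no other 3-command option fits: unique.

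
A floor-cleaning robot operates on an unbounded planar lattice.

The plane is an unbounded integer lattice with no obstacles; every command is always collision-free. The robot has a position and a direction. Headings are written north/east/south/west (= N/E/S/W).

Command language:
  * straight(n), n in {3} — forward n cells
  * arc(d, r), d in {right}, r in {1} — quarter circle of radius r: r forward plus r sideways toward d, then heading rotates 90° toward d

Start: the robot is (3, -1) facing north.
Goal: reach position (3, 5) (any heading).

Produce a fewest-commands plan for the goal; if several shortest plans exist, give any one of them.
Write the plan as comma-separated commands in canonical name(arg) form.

from: (3, -1) facing north
step 1 (straight(3)): (3, 2) facing north
step 2 (straight(3)): (3, 5) facing north
shorter routes all fall short; 2 is best.

straight(3), straight(3)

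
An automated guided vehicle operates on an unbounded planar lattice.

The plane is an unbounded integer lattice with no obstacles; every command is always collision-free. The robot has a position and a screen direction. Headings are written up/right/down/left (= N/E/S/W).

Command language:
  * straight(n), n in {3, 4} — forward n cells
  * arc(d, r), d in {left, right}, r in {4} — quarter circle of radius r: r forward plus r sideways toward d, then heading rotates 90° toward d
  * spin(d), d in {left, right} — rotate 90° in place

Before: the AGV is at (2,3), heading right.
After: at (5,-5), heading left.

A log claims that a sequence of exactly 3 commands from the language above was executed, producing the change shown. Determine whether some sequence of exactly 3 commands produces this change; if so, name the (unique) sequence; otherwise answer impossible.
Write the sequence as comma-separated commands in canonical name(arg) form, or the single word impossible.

straight(3), arc(right, 4), arc(right, 4)

key: position moved to (5,-5) AND the heading swung to W — translation plus rotation needed
t0: at (2,3), heading right
1. straight(3) → at (5,3), heading right
2. arc(right, 4) → at (9,-1), heading down
3. arc(right, 4) → at (5,-5), heading left
no other 3-command option fits: unique.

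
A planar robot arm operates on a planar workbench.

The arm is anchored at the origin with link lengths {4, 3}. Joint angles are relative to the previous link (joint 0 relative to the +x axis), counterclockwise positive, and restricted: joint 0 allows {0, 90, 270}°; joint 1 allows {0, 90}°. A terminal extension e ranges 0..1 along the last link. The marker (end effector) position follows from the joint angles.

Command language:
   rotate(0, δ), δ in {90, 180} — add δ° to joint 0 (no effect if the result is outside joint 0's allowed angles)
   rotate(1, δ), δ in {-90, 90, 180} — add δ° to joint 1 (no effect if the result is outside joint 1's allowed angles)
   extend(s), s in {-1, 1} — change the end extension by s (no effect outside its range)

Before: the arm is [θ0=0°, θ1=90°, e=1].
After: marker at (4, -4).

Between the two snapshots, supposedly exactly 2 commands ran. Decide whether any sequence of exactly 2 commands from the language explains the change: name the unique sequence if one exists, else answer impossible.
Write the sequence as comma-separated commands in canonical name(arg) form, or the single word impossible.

rotate(0, 90), rotate(0, 180)

key: order matters: swapping rotate(0, 90) and rotate(0, 180) lands elsewhere
from: [θ0=0°, θ1=90°, e=1]
[1] after rotate(0, 90): [θ0=90°, θ1=90°, e=1]
[2] after rotate(0, 180): [θ0=270°, θ1=90°, e=1]
no other 2-command option fits: unique.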